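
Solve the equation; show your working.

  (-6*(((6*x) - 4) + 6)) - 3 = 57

Step 1. [(-6*(((6*x) - 4) + 6)) - 3 = 57] peel the -3: add 3 from each side, so sub: -6*(((6*x) - 4) + 6) = 60.
Step 2. [-6*(((6*x) - 4) + 6) = 60] divide by the outer -6, so div: ((6*x) - 4) + 6 = -10.
Step 3. [((6*x) - 4) + 6 = -10] subtract 6: x sits inside (… + 6), so sub: (6*x) - 4 = -16.
Step 4. [(6*x) - 4 = -16] the outer -4 inverts by adding 4 ⇒ sub: 6*x = -12.
Step 5. [6*x = -12] 6·(inner) — divide through by 6. So div: x = -2.

Answer: x ∈ {-2}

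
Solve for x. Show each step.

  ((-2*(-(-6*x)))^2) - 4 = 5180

Step 1. [((-2*(-(-6*x)))^2) - 4 = 5180] -4 is outermost — add 4 both sides. So sub: (-2*(-(-6*x)))^2 = 5184.
Step 2. [(-2*(-(-6*x)))^2 = 5184] 5184 ≥ 0, LHS is (·)² — take ±√, so sqrt: -2*(-(-6*x)) = 72 or -72.
Step 3. [-2*(-(-6*x)) = 72 or -72] divide by the outer -2. So div: -(-6*x) = -36 or 36.
Step 4. [-(-6*x) = -36 or 36] leading − — multiply by −1. So neg: -6*x = 36 or -36.
Step 5. [-6*x = 36 or -36] -6 out front; divide by -6 ⇒ div: x = -6 or 6.

Answer: x ∈ {-6, 6}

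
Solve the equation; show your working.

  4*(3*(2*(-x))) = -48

Step 1. [4*(3*(2*(-x))) = -48] divide by the outer 4. So div: 3*(2*(-x)) = -12.
Step 2. [3*(2*(-x)) = -12] divide by the outer 3 ⇒ div: 2*(-x) = -4.
Step 3. [2*(-x) = -4] LHS = 2·(…); ÷2 both sides, so div: -x = -2.
Step 4. [-x = -2] flip signs both sides, so neg: x = 2.

Answer: x ∈ {2}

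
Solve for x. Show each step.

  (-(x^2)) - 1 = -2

Step 1. [(-(x^2)) - 1 = -2] add 1: x sits inside (… - 1) ⇒ sub: -(x^2) = -1.
Step 2. [-(x^2) = -1] leading − — multiply by −1 ⇒ neg: x^2 = 1.
Step 3. [x^2 = 1] √ both sides: 1 ≥ 0 gives two branches. So sqrt: x = 1 or -1.

Answer: x ∈ {-1, 1}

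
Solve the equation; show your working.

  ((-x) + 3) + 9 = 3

Step 1. [((-x) + 3) + 9 = 3] the outer +9 inverts by subtracting 9. So sub: (-x) + 3 = -6.
Step 2. [(-x) + 3 = -6] 3 comes off first (subtract 3). So sub: -x = -9.
Step 3. [-x = -9] leading − — multiply by −1 ⇒ neg: x = 9.

Answer: x ∈ {9}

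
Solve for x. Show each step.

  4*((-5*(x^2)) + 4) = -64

Step 1. [4*((-5*(x^2)) + 4) = -64] 4 out front; divide by 4 ⇒ div: (-5*(x^2)) + 4 = -16.
Step 2. [(-5*(x^2)) + 4 = -16] 4 comes off first (subtract 4). So sub: -5*(x^2) = -20.
Step 3. [-5*(x^2) = -20] -5·(inner) — divide through by -5. So div: x^2 = 4.
Step 4. [x^2 = 4] √ both sides: 4 ≥ 0 gives two branches ⇒ sqrt: x = 2 or -2.

Answer: x ∈ {-2, 2}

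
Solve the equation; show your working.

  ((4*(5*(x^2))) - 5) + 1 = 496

Step 1. [((4*(5*(x^2))) - 5) + 1 = 496] peel the +1: subtract 1 from each side, so sub: (4*(5*(x^2))) - 5 = 495.
Step 2. [(4*(5*(x^2))) - 5 = 495] peel the -5: add 5 from each side. So sub: 4*(5*(x^2)) = 500.
Step 3. [4*(5*(x^2)) = 500] leading coefficient 4: divide by 4 ⇒ div: 5*(x^2) = 125.
Step 4. [5*(x^2) = 125] 5·(inner) — divide through by 5, so div: x^2 = 25.
Step 5. [x^2 = 25] √ both sides: 25 ≥ 0 gives two branches, so sqrt: x = 5 or -5.

Answer: x ∈ {-5, 5}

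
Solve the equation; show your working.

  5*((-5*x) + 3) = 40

Step 1. [5*((-5*x) + 3) = 40] 5·(inner) — divide through by 5 ⇒ div: (-5*x) + 3 = 8.
Step 2. [(-5*x) + 3 = 8] the outer +3 inverts by subtracting 3, so sub: -5*x = 5.
Step 3. [-5*x = 5] -5·(inner) — divide through by -5. So div: x = -1.

Answer: x ∈ {-1}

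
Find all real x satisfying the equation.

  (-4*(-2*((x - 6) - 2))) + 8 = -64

Step 1. [(-4*(-2*((x - 6) - 2))) + 8 = -64] the outer +8 inverts by subtracting 8 ⇒ sub: -4*(-2*((x - 6) - 2)) = -72.
Step 2. [-4*(-2*((x - 6) - 2)) = -72] -4 out front; divide by -4, so div: -2*((x - 6) - 2) = 18.
Step 3. [-2*((x - 6) - 2) = 18] divide by the outer -2 ⇒ div: (x - 6) - 2 = -9.
Step 4. [(x - 6) - 2 = -9] the outer -2 inverts by adding 2, so sub: x - 6 = -7.
Step 5. [x - 6 = -7] peel the -6: add 6 from each side, so sub: x = -1.

Answer: x ∈ {-1}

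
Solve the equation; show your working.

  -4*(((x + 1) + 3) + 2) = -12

Step 1. [-4*(((x + 1) + 3) + 2) = -12] -4·(inner) — divide through by -4, so div: ((x + 1) + 3) + 2 = 3.
Step 2. [((x + 1) + 3) + 2 = 3] +2 is outermost — subtract 2 both sides, so sub: (x + 1) + 3 = 1.
Step 3. [(x + 1) + 3 = 1] the outer +3 inverts by subtracting 3 ⇒ sub: x + 1 = -2.
Step 4. [x + 1 = -2] +1 is outermost — subtract 1 both sides ⇒ sub: x = -3.

Answer: x ∈ {-3}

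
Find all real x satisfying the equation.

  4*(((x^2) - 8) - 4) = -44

Step 1. [4*(((x^2) - 8) - 4) = -44] 4·(inner) — divide through by 4. So div: ((x^2) - 8) - 4 = -11.
Step 2. [((x^2) - 8) - 4 = -11] peel the -4: add 4 from each side. So sub: (x^2) - 8 = -7.
Step 3. [(x^2) - 8 = -7] -8 is outermost — add 8 both sides. So sub: x^2 = 1.
Step 4. [x^2 = 1] √ both sides: 1 ≥ 0 gives two branches, so sqrt: x = 1 or -1.

Answer: x ∈ {-1, 1}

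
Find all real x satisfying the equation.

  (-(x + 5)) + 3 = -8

Step 1. [(-(x + 5)) + 3 = -8] subtract 3: x sits inside (… + 3). So sub: -(x + 5) = -11.
Step 2. [-(x + 5) = -11] leading − — multiply by −1. So neg: x + 5 = 11.
Step 3. [x + 5 = 11] subtract 5: x sits inside (… + 5). So sub: x = 6.

Answer: x ∈ {6}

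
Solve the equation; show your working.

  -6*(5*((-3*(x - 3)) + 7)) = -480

Step 1. [-6*(5*((-3*(x - 3)) + 7)) = -480] -6·(inner) — divide through by -6 ⇒ div: 5*((-3*(x - 3)) + 7) = 80.
Step 2. [5*((-3*(x - 3)) + 7) = 80] leading coefficient 5: divide by 5 ⇒ div: (-3*(x - 3)) + 7 = 16.
Step 3. [(-3*(x - 3)) + 7 = 16] subtract 7: x sits inside (… + 7). So sub: -3*(x - 3) = 9.
Step 4. [-3*(x - 3) = 9] -3 out front; divide by -3 ⇒ div: x - 3 = -3.
Step 5. [x - 3 = -3] peel the -3: add 3 from each side ⇒ sub: x = 0.

Answer: x ∈ {0}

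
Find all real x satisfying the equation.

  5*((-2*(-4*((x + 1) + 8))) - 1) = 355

Step 1. [5*((-2*(-4*((x + 1) + 8))) - 1) = 355] 5 out front; divide by 5 ⇒ div: (-2*(-4*((x + 1) + 8))) - 1 = 71.
Step 2. [(-2*(-4*((x + 1) + 8))) - 1 = 71] -1 is outermost — add 1 both sides ⇒ sub: -2*(-4*((x + 1) + 8)) = 72.
Step 3. [-2*(-4*((x + 1) + 8)) = 72] LHS = -2·(…); ÷-2 both sides, so div: -4*((x + 1) + 8) = -36.
Step 4. [-4*((x + 1) + 8) = -36] -4 out front; divide by -4 ⇒ div: (x + 1) + 8 = 9.
Step 5. [(x + 1) + 8 = 9] +8 is outermost — subtract 8 both sides ⇒ sub: x + 1 = 1.
Step 6. [x + 1 = 1] 1 comes off first (subtract 1), so sub: x = 0.

Answer: x ∈ {0}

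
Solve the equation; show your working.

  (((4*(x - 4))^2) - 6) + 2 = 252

Step 1. [(((4*(x - 4))^2) - 6) + 2 = 252] the outer +2 inverts by subtracting 2 ⇒ sub: ((4*(x - 4))^2) - 6 = 250.
Step 2. [((4*(x - 4))^2) - 6 = 250] peel the -6: add 6 from each side, so sub: (4*(x - 4))^2 = 256.
Step 3. [(4*(x - 4))^2 = 256] √ both sides: 256 ≥ 0 gives two branches. So sqrt: 4*(x - 4) = 16 or -16.
Step 4. [4*(x - 4) = 16 or -16] divide by the outer 4, so div: x - 4 = 4 or -4.
Step 5. [x - 4 = 4 or -4] the outer -4 inverts by adding 4. So sub: x = 8 or 0.

Answer: x ∈ {0, 8}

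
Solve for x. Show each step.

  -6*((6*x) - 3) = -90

Step 1. [-6*((6*x) - 3) = -90] LHS = -6·(…); ÷-6 both sides. So div: (6*x) - 3 = 15.
Step 2. [(6*x) - 3 = 15] add 3: x sits inside (… - 3) ⇒ sub: 6*x = 18.
Step 3. [6*x = 18] 6 out front; divide by 6 ⇒ div: x = 3.

Answer: x ∈ {3}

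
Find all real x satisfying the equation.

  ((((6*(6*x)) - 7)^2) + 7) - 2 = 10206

Step 1. [((((6*(6*x)) - 7)^2) + 7) - 2 = 10206] -2 is outermost — add 2 both sides, so sub: (((6*(6*x)) - 7)^2) + 7 = 10208.
Step 2. [(((6*(6*x)) - 7)^2) + 7 = 10208] peel the +7: subtract 7 from each side, so sub: ((6*(6*x)) - 7)^2 = 10201.
Step 3. [((6*(6*x)) - 7)^2 = 10201] LHS squared, RHS 10201 ≥ 0: apply √ (±), so sqrt: (6*(6*x)) - 7 = 101 or -101.
Step 4. [(6*(6*x)) - 7 = 101 or -101] -7 is outermost — add 7 both sides ⇒ sub: 6*(6*x) = 108 or -94.
Step 5. [6*(6*x) = 108 or -94] 6 out front; divide by 6. So div: 6*x = 18 or -47/3.
Step 6. [6*x = 18 or -47/3] 6·(inner) — divide through by 6. So div: x = 3 or -47/18.

Answer: x ∈ {-47/18, 3}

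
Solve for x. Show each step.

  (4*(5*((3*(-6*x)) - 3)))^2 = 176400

Step 1. [(4*(5*((3*(-6*x)) - 3)))^2 = 176400] √ both sides: 176400 ≥ 0 gives two branches. So sqrt: 4*(5*((3*(-6*x)) - 3)) = 420 or -420.
Step 2. [4*(5*((3*(-6*x)) - 3)) = 420 or -420] LHS = 4·(…); ÷4 both sides ⇒ div: 5*((3*(-6*x)) - 3) = 105 or -105.
Step 3. [5*((3*(-6*x)) - 3) = 105 or -105] leading coefficient 5: divide by 5, so div: (3*(-6*x)) - 3 = 21 or -21.
Step 4. [(3*(-6*x)) - 3 = 21 or -21] -3 is outermost — add 3 both sides. So sub: 3*(-6*x) = 24 or -18.
Step 5. [3*(-6*x) = 24 or -18] 3 out front; divide by 3 ⇒ div: -6*x = 8 or -6.
Step 6. [-6*x = 8 or -6] divide by the outer -6, so div: x = -4/3 or 1.

Answer: x ∈ {-4/3, 1}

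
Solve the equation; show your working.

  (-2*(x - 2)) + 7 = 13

Step 1. [(-2*(x - 2)) + 7 = 13] 7 comes off first (subtract 7) ⇒ sub: -2*(x - 2) = 6.
Step 2. [-2*(x - 2) = 6] -2 out front; divide by -2. So div: x - 2 = -3.
Step 3. [x - 2 = -3] the outer -2 inverts by adding 2 ⇒ sub: x = -1.

Answer: x ∈ {-1}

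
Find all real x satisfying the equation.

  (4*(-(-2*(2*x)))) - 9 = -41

Step 1. [(4*(-(-2*(2*x)))) - 9 = -41] add 9: x sits inside (… - 9). So sub: 4*(-(-2*(2*x))) = -32.
Step 2. [4*(-(-2*(2*x))) = -32] 4·(inner) — divide through by 4. So div: -(-2*(2*x)) = -8.
Step 3. [-(-2*(2*x)) = -8] LHS negated; negate both sides. So neg: -2*(2*x) = 8.
Step 4. [-2*(2*x) = 8] divide by the outer -2 ⇒ div: 2*x = -4.
Step 5. [2*x = -4] 2 out front; divide by 2 ⇒ div: x = -2.

Answer: x ∈ {-2}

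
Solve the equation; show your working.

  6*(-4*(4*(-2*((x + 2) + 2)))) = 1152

Step 1. [6*(-4*(4*(-2*((x + 2) + 2)))) = 1152] LHS = 6·(…); ÷6 both sides ⇒ div: -4*(4*(-2*((x + 2) + 2))) = 192.
Step 2. [-4*(4*(-2*((x + 2) + 2))) = 192] divide by the outer -4, so div: 4*(-2*((x + 2) + 2)) = -48.
Step 3. [4*(-2*((x + 2) + 2)) = -48] leading coefficient 4: divide by 4 ⇒ div: -2*((x + 2) + 2) = -12.
Step 4. [-2*((x + 2) + 2) = -12] leading coefficient -2: divide by -2 ⇒ div: (x + 2) + 2 = 6.
Step 5. [(x + 2) + 2 = 6] subtract 2: x sits inside (… + 2) ⇒ sub: x + 2 = 4.
Step 6. [x + 2 = 4] +2 is outermost — subtract 2 both sides, so sub: x = 2.

Answer: x ∈ {2}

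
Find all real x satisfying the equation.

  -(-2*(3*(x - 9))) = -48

Step 1. [-(-2*(3*(x - 9))) = -48] LHS negated; negate both sides, so neg: -2*(3*(x - 9)) = 48.
Step 2. [-2*(3*(x - 9)) = 48] -2 out front; divide by -2, so div: 3*(x - 9) = -24.
Step 3. [3*(x - 9) = -24] leading coefficient 3: divide by 3 ⇒ div: x - 9 = -8.
Step 4. [x - 9 = -8] the outer -9 inverts by adding 9, so sub: x = 1.

Answer: x ∈ {1}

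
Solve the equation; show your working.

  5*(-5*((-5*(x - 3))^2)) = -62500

Step 1. [5*(-5*((-5*(x - 3))^2)) = -62500] divide by the outer 5 ⇒ div: -5*((-5*(x - 3))^2) = -12500.
Step 2. [-5*((-5*(x - 3))^2) = -12500] leading coefficient -5: divide by -5, so div: (-5*(x - 3))^2 = 2500.
Step 3. [(-5*(x - 3))^2 = 2500] 2500 ≥ 0, LHS is (·)² — take ±√, so sqrt: -5*(x - 3) = 50 or -50.
Step 4. [-5*(x - 3) = 50 or -50] LHS = -5·(…); ÷-5 both sides. So div: x - 3 = -10 or 10.
Step 5. [x - 3 = -10 or 10] 3 comes off first (add 3) ⇒ sub: x = -7 or 13.

Answer: x ∈ {-7, 13}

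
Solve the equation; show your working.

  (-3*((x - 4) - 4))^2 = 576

Step 1. [(-3*((x - 4) - 4))^2 = 576] √ both sides: 576 ≥ 0 gives two branches. So sqrt: -3*((x - 4) - 4) = 24 or -24.
Step 2. [-3*((x - 4) - 4) = 24 or -24] LHS = -3·(…); ÷-3 both sides ⇒ div: (x - 4) - 4 = -8 or 8.
Step 3. [(x - 4) - 4 = -8 or 8] the outer -4 inverts by adding 4 ⇒ sub: x - 4 = -4 or 12.
Step 4. [x - 4 = -4 or 12] add 4: x sits inside (… - 4), so sub: x = 0 or 16.

Answer: x ∈ {0, 16}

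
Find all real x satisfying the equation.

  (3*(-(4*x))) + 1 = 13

Step 1. [(3*(-(4*x))) + 1 = 13] subtract 1: x sits inside (… + 1), so sub: 3*(-(4*x)) = 12.
Step 2. [3*(-(4*x)) = 12] 3 out front; divide by 3 ⇒ div: -(4*x) = 4.
Step 3. [-(4*x) = 4] flip signs both sides, so neg: 4*x = -4.
Step 4. [4*x = -4] LHS = 4·(…); ÷4 both sides. So div: x = -1.

Answer: x ∈ {-1}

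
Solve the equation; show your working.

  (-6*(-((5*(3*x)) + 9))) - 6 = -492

Step 1. [(-6*(-((5*(3*x)) + 9))) - 6 = -492] add 6: x sits inside (… - 6), so sub: -6*(-((5*(3*x)) + 9)) = -486.
Step 2. [-6*(-((5*(3*x)) + 9)) = -486] divide by the outer -6, so div: -((5*(3*x)) + 9) = 81.
Step 3. [-((5*(3*x)) + 9) = 81] leading − — multiply by −1, so neg: (5*(3*x)) + 9 = -81.
Step 4. [(5*(3*x)) + 9 = -81] +9 is outermost — subtract 9 both sides, so sub: 5*(3*x) = -90.
Step 5. [5*(3*x) = -90] divide by the outer 5, so div: 3*x = -18.
Step 6. [3*x = -18] 3·(inner) — divide through by 3, so div: x = -6.

Answer: x ∈ {-6}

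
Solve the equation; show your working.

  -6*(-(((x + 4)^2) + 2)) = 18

Step 1. [-6*(-(((x + 4)^2) + 2)) = 18] leading coefficient -6: divide by -6. So div: -(((x + 4)^2) + 2) = -3.
Step 2. [-(((x + 4)^2) + 2) = -3] leading − — multiply by −1 ⇒ neg: ((x + 4)^2) + 2 = 3.
Step 3. [((x + 4)^2) + 2 = 3] 2 comes off first (subtract 2). So sub: (x + 4)^2 = 1.
Step 4. [(x + 4)^2 = 1] √ both sides: 1 ≥ 0 gives two branches. So sqrt: x + 4 = 1 or -1.
Step 5. [x + 4 = 1 or -1] subtract 4: x sits inside (… + 4) ⇒ sub: x = -3 or -5.

Answer: x ∈ {-5, -3}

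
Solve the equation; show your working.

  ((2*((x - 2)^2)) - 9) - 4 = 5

Step 1. [((2*((x - 2)^2)) - 9) - 4 = 5] -4 is outermost — add 4 both sides. So sub: (2*((x - 2)^2)) - 9 = 9.
Step 2. [(2*((x - 2)^2)) - 9 = 9] peel the -9: add 9 from each side, so sub: 2*((x - 2)^2) = 18.
Step 3. [2*((x - 2)^2) = 18] LHS = 2·(…); ÷2 both sides. So div: (x - 2)^2 = 9.
Step 4. [(x - 2)^2 = 9] 9 ≥ 0, LHS is (·)² — take ±√ ⇒ sqrt: x - 2 = 3 or -3.
Step 5. [x - 2 = 3 or -3] 2 comes off first (add 2) ⇒ sub: x = 5 or -1.

Answer: x ∈ {-1, 5}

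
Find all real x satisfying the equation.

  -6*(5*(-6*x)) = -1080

Step 1. [-6*(5*(-6*x)) = -1080] -6·(inner) — divide through by -6. So div: 5*(-6*x) = 180.
Step 2. [5*(-6*x) = 180] divide by the outer 5, so div: -6*x = 36.
Step 3. [-6*x = 36] -6·(inner) — divide through by -6, so div: x = -6.

Answer: x ∈ {-6}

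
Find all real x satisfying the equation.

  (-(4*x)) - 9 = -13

Step 1. [(-(4*x)) - 9 = -13] the outer -9 inverts by adding 9 ⇒ sub: -(4*x) = -4.
Step 2. [-(4*x) = -4] leading − — multiply by −1. So neg: 4*x = 4.
Step 3. [4*x = 4] divide by the outer 4, so div: x = 1.

Answer: x ∈ {1}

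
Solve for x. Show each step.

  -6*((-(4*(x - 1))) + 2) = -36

Step 1. [-6*((-(4*(x - 1))) + 2) = -36] LHS = -6·(…); ÷-6 both sides. So div: (-(4*(x - 1))) + 2 = 6.
Step 2. [(-(4*(x - 1))) + 2 = 6] peel the +2: subtract 2 from each side. So sub: -(4*(x - 1)) = 4.
Step 3. [-(4*(x - 1)) = 4] LHS negated; negate both sides. So neg: 4*(x - 1) = -4.
Step 4. [4*(x - 1) = -4] 4 out front; divide by 4. So div: x - 1 = -1.
Step 5. [x - 1 = -1] the outer -1 inverts by adding 1 ⇒ sub: x = 0.

Answer: x ∈ {0}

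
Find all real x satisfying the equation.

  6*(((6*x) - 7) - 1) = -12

Step 1. [6*(((6*x) - 7) - 1) = -12] leading coefficient 6: divide by 6. So div: ((6*x) - 7) - 1 = -2.
Step 2. [((6*x) - 7) - 1 = -2] -1 is outermost — add 1 both sides, so sub: (6*x) - 7 = -1.
Step 3. [(6*x) - 7 = -1] -7 is outermost — add 7 both sides. So sub: 6*x = 6.
Step 4. [6*x = 6] leading coefficient 6: divide by 6. So div: x = 1.

Answer: x ∈ {1}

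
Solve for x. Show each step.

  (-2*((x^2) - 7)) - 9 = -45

Step 1. [(-2*((x^2) - 7)) - 9 = -45] add 9: x sits inside (… - 9). So sub: -2*((x^2) - 7) = -36.
Step 2. [-2*((x^2) - 7) = -36] -2 out front; divide by -2, so div: (x^2) - 7 = 18.
Step 3. [(x^2) - 7 = 18] 7 comes off first (add 7), so sub: x^2 = 25.
Step 4. [x^2 = 25] √ both sides: 25 ≥ 0 gives two branches ⇒ sqrt: x = 5 or -5.

Answer: x ∈ {-5, 5}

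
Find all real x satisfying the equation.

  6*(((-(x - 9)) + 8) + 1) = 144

Step 1. [6*(((-(x - 9)) + 8) + 1) = 144] 6·(inner) — divide through by 6, so div: ((-(x - 9)) + 8) + 1 = 24.
Step 2. [((-(x - 9)) + 8) + 1 = 24] the outer +1 inverts by subtracting 1. So sub: (-(x - 9)) + 8 = 23.
Step 3. [(-(x - 9)) + 8 = 23] the outer +8 inverts by subtracting 8, so sub: -(x - 9) = 15.
Step 4. [-(x - 9) = 15] LHS negated; negate both sides, so neg: x - 9 = -15.
Step 5. [x - 9 = -15] peel the -9: add 9 from each side, so sub: x = -6.

Answer: x ∈ {-6}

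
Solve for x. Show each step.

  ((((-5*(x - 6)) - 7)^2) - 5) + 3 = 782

Step 1. [((((-5*(x - 6)) - 7)^2) - 5) + 3 = 782] +3 is outermost — subtract 3 both sides, so sub: (((-5*(x - 6)) - 7)^2) - 5 = 779.
Step 2. [(((-5*(x - 6)) - 7)^2) - 5 = 779] peel the -5: add 5 from each side. So sub: ((-5*(x - 6)) - 7)^2 = 784.
Step 3. [((-5*(x - 6)) - 7)^2 = 784] √ both sides: 784 ≥ 0 gives two branches ⇒ sqrt: (-5*(x - 6)) - 7 = 28 or -28.
Step 4. [(-5*(x - 6)) - 7 = 28 or -28] the outer -7 inverts by adding 7 ⇒ sub: -5*(x - 6) = 35 or -21.
Step 5. [-5*(x - 6) = 35 or -21] LHS = -5·(…); ÷-5 both sides, so div: x - 6 = -7 or 21/5.
Step 6. [x - 6 = -7 or 21/5] peel the -6: add 6 from each side ⇒ sub: x = -1 or 51/5.

Answer: x ∈ {-1, 51/5}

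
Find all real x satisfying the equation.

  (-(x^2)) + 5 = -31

Step 1. [(-(x^2)) + 5 = -31] the outer +5 inverts by subtracting 5, so sub: -(x^2) = -36.
Step 2. [-(x^2) = -36] flip signs both sides, so neg: x^2 = 36.
Step 3. [x^2 = 36] 36 ≥ 0, LHS is (·)² — take ±√, so sqrt: x = 6 or -6.

Answer: x ∈ {-6, 6}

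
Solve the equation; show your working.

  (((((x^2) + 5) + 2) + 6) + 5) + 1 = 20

Step 1. [(((((x^2) + 5) + 2) + 6) + 5) + 1 = 20] 1 comes off first (subtract 1), so sub: ((((x^2) + 5) + 2) + 6) + 5 = 19.
Step 2. [((((x^2) + 5) + 2) + 6) + 5 = 19] peel the +5: subtract 5 from each side, so sub: (((x^2) + 5) + 2) + 6 = 14.
Step 3. [(((x^2) + 5) + 2) + 6 = 14] +6 is outermost — subtract 6 both sides, so sub: ((x^2) + 5) + 2 = 8.
Step 4. [((x^2) + 5) + 2 = 8] peel the +2: subtract 2 from each side. So sub: (x^2) + 5 = 6.
Step 5. [(x^2) + 5 = 6] 5 comes off first (subtract 5) ⇒ sub: x^2 = 1.
Step 6. [x^2 = 1] √ both sides: 1 ≥ 0 gives two branches. So sqrt: x = 1 or -1.

Answer: x ∈ {-1, 1}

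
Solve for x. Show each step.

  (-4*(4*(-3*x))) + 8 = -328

Step 1. [(-4*(4*(-3*x))) + 8 = -328] 8 comes off first (subtract 8), so sub: -4*(4*(-3*x)) = -336.
Step 2. [-4*(4*(-3*x)) = -336] leading coefficient -4: divide by -4, so div: 4*(-3*x) = 84.
Step 3. [4*(-3*x) = 84] LHS = 4·(…); ÷4 both sides, so div: -3*x = 21.
Step 4. [-3*x = 21] LHS = -3·(…); ÷-3 both sides, so div: x = -7.

Answer: x ∈ {-7}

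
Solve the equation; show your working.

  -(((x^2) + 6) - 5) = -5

Step 1. [-(((x^2) + 6) - 5) = -5] leading − — multiply by −1, so neg: ((x^2) + 6) - 5 = 5.
Step 2. [((x^2) + 6) - 5 = 5] -5 is outermost — add 5 both sides ⇒ sub: (x^2) + 6 = 10.
Step 3. [(x^2) + 6 = 10] peel the +6: subtract 6 from each side, so sub: x^2 = 4.
Step 4. [x^2 = 4] √ both sides: 4 ≥ 0 gives two branches. So sqrt: x = 2 or -2.

Answer: x ∈ {-2, 2}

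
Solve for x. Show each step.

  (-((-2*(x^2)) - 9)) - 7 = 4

Step 1. [(-((-2*(x^2)) - 9)) - 7 = 4] add 7: x sits inside (… - 7) ⇒ sub: -((-2*(x^2)) - 9) = 11.
Step 2. [-((-2*(x^2)) - 9) = 11] flip signs both sides ⇒ neg: (-2*(x^2)) - 9 = -11.
Step 3. [(-2*(x^2)) - 9 = -11] the outer -9 inverts by adding 9 ⇒ sub: -2*(x^2) = -2.
Step 4. [-2*(x^2) = -2] -2 out front; divide by -2 ⇒ div: x^2 = 1.
Step 5. [x^2 = 1] √ both sides: 1 ≥ 0 gives two branches. So sqrt: x = 1 or -1.

Answer: x ∈ {-1, 1}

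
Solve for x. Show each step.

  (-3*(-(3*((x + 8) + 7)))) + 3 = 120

Step 1. [(-3*(-(3*((x + 8) + 7)))) + 3 = 120] subtract 3: x sits inside (… + 3) ⇒ sub: -3*(-(3*((x + 8) + 7))) = 117.
Step 2. [-3*(-(3*((x + 8) + 7))) = 117] -3·(inner) — divide through by -3, so div: -(3*((x + 8) + 7)) = -39.
Step 3. [-(3*((x + 8) + 7)) = -39] LHS negated; negate both sides, so neg: 3*((x + 8) + 7) = 39.
Step 4. [3*((x + 8) + 7) = 39] 3 out front; divide by 3, so div: (x + 8) + 7 = 13.
Step 5. [(x + 8) + 7 = 13] subtract 7: x sits inside (… + 7) ⇒ sub: x + 8 = 6.
Step 6. [x + 8 = 6] peel the +8: subtract 8 from each side. So sub: x = -2.

Answer: x ∈ {-2}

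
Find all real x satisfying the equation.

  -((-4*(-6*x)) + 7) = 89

Step 1. [-((-4*(-6*x)) + 7) = 89] LHS negated; negate both sides, so neg: (-4*(-6*x)) + 7 = -89.
Step 2. [(-4*(-6*x)) + 7 = -89] 7 comes off first (subtract 7). So sub: -4*(-6*x) = -96.
Step 3. [-4*(-6*x) = -96] LHS = -4·(…); ÷-4 both sides ⇒ div: -6*x = 24.
Step 4. [-6*x = 24] -6 out front; divide by -6. So div: x = -4.

Answer: x ∈ {-4}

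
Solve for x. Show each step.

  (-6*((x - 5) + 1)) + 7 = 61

Step 1. [(-6*((x - 5) + 1)) + 7 = 61] +7 is outermost — subtract 7 both sides, so sub: -6*((x - 5) + 1) = 54.
Step 2. [-6*((x - 5) + 1) = 54] -6·(inner) — divide through by -6 ⇒ div: (x - 5) + 1 = -9.
Step 3. [(x - 5) + 1 = -9] +1 is outermost — subtract 1 both sides. So sub: x - 5 = -10.
Step 4. [x - 5 = -10] add 5: x sits inside (… - 5). So sub: x = -5.

Answer: x ∈ {-5}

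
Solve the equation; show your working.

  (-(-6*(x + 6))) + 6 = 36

Step 1. [(-(-6*(x + 6))) + 6 = 36] +6 is outermost — subtract 6 both sides ⇒ sub: -(-6*(x + 6)) = 30.
Step 2. [-(-6*(x + 6)) = 30] leading − — multiply by −1, so neg: -6*(x + 6) = -30.
Step 3. [-6*(x + 6) = -30] -6·(inner) — divide through by -6. So div: x + 6 = 5.
Step 4. [x + 6 = 5] the outer +6 inverts by subtracting 6. So sub: x = -1.

Answer: x ∈ {-1}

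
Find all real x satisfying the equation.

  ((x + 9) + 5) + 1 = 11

Step 1. [((x + 9) + 5) + 1 = 11] +1 is outermost — subtract 1 both sides. So sub: (x + 9) + 5 = 10.
Step 2. [(x + 9) + 5 = 10] the outer +5 inverts by subtracting 5 ⇒ sub: x + 9 = 5.
Step 3. [x + 9 = 5] +9 is outermost — subtract 9 both sides, so sub: x = -4.

Answer: x ∈ {-4}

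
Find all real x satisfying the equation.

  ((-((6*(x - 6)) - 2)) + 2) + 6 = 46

Step 1. [((-((6*(x - 6)) - 2)) + 2) + 6 = 46] subtract 6: x sits inside (… + 6) ⇒ sub: (-((6*(x - 6)) - 2)) + 2 = 40.
Step 2. [(-((6*(x - 6)) - 2)) + 2 = 40] subtract 2: x sits inside (… + 2) ⇒ sub: -((6*(x - 6)) - 2) = 38.
Step 3. [-((6*(x - 6)) - 2) = 38] leading − — multiply by −1. So neg: (6*(x - 6)) - 2 = -38.
Step 4. [(6*(x - 6)) - 2 = -38] 2 comes off first (add 2) ⇒ sub: 6*(x - 6) = -36.
Step 5. [6*(x - 6) = -36] divide by the outer 6, so div: x - 6 = -6.
Step 6. [x - 6 = -6] peel the -6: add 6 from each side. So sub: x = 0.

Answer: x ∈ {0}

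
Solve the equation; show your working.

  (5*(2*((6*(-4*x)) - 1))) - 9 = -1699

Step 1. [(5*(2*((6*(-4*x)) - 1))) - 9 = -1699] peel the -9: add 9 from each side. So sub: 5*(2*((6*(-4*x)) - 1)) = -1690.
Step 2. [5*(2*((6*(-4*x)) - 1)) = -1690] LHS = 5·(…); ÷5 both sides. So div: 2*((6*(-4*x)) - 1) = -338.
Step 3. [2*((6*(-4*x)) - 1) = -338] LHS = 2·(…); ÷2 both sides, so div: (6*(-4*x)) - 1 = -169.
Step 4. [(6*(-4*x)) - 1 = -169] -1 is outermost — add 1 both sides. So sub: 6*(-4*x) = -168.
Step 5. [6*(-4*x) = -168] 6·(inner) — divide through by 6. So div: -4*x = -28.
Step 6. [-4*x = -28] -4·(inner) — divide through by -4, so div: x = 7.

Answer: x ∈ {7}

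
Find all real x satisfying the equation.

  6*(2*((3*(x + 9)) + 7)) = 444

Step 1. [6*(2*((3*(x + 9)) + 7)) = 444] 6·(inner) — divide through by 6, so div: 2*((3*(x + 9)) + 7) = 74.
Step 2. [2*((3*(x + 9)) + 7) = 74] divide by the outer 2. So div: (3*(x + 9)) + 7 = 37.
Step 3. [(3*(x + 9)) + 7 = 37] 7 comes off first (subtract 7) ⇒ sub: 3*(x + 9) = 30.
Step 4. [3*(x + 9) = 30] LHS = 3·(…); ÷3 both sides. So div: x + 9 = 10.
Step 5. [x + 9 = 10] the outer +9 inverts by subtracting 9. So sub: x = 1.

Answer: x ∈ {1}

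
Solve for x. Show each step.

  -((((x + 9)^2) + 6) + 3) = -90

Step 1. [-((((x + 9)^2) + 6) + 3) = -90] LHS negated; negate both sides ⇒ neg: (((x + 9)^2) + 6) + 3 = 90.
Step 2. [(((x + 9)^2) + 6) + 3 = 90] 3 comes off first (subtract 3). So sub: ((x + 9)^2) + 6 = 87.
Step 3. [((x + 9)^2) + 6 = 87] +6 is outermost — subtract 6 both sides, so sub: (x + 9)^2 = 81.
Step 4. [(x + 9)^2 = 81] LHS squared, RHS 81 ≥ 0: apply √ (±) ⇒ sqrt: x + 9 = 9 or -9.
Step 5. [x + 9 = 9 or -9] peel the +9: subtract 9 from each side, so sub: x = 0 or -18.

Answer: x ∈ {-18, 0}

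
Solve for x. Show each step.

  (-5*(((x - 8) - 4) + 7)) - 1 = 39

Step 1. [(-5*(((x - 8) - 4) + 7)) - 1 = 39] -1 is outermost — add 1 both sides. So sub: -5*(((x - 8) - 4) + 7) = 40.
Step 2. [-5*(((x - 8) - 4) + 7) = 40] LHS = -5·(…); ÷-5 both sides ⇒ div: ((x - 8) - 4) + 7 = -8.
Step 3. [((x - 8) - 4) + 7 = -8] the outer +7 inverts by subtracting 7, so sub: (x - 8) - 4 = -15.
Step 4. [(x - 8) - 4 = -15] the outer -4 inverts by adding 4. So sub: x - 8 = -11.
Step 5. [x - 8 = -11] the outer -8 inverts by adding 8 ⇒ sub: x = -3.

Answer: x ∈ {-3}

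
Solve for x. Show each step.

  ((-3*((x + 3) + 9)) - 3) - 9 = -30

Step 1. [((-3*((x + 3) + 9)) - 3) - 9 = -30] 9 comes off first (add 9). So sub: (-3*((x + 3) + 9)) - 3 = -21.
Step 2. [(-3*((x + 3) + 9)) - 3 = -21] peel the -3: add 3 from each side, so sub: -3*((x + 3) + 9) = -18.
Step 3. [-3*((x + 3) + 9) = -18] LHS = -3·(…); ÷-3 both sides, so div: (x + 3) + 9 = 6.
Step 4. [(x + 3) + 9 = 6] subtract 9: x sits inside (… + 9), so sub: x + 3 = -3.
Step 5. [x + 3 = -3] +3 is outermost — subtract 3 both sides, so sub: x = -6.

Answer: x ∈ {-6}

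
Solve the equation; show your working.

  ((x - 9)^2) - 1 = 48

Step 1. [((x - 9)^2) - 1 = 48] 1 comes off first (add 1) ⇒ sub: (x - 9)^2 = 49.
Step 2. [(x - 9)^2 = 49] LHS squared, RHS 49 ≥ 0: apply √ (±) ⇒ sqrt: x - 9 = 7 or -7.
Step 3. [x - 9 = 7 or -7] the outer -9 inverts by adding 9, so sub: x = 16 or 2.

Answer: x ∈ {2, 16}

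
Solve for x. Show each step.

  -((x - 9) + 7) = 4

Step 1. [-((x - 9) + 7) = 4] LHS negated; negate both sides ⇒ neg: (x - 9) + 7 = -4.
Step 2. [(x - 9) + 7 = -4] +7 is outermost — subtract 7 both sides, so sub: x - 9 = -11.
Step 3. [x - 9 = -11] add 9: x sits inside (… - 9), so sub: x = -2.

Answer: x ∈ {-2}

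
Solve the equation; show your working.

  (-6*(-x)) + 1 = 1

Step 1. [(-6*(-x)) + 1 = 1] 1 comes off first (subtract 1). So sub: -6*(-x) = 0.
Step 2. [-6*(-x) = 0] LHS = -6·(…); ÷-6 both sides. So div: -x = 0.
Step 3. [-x = 0] leading − — multiply by −1 ⇒ neg: x = 0.

Answer: x ∈ {0}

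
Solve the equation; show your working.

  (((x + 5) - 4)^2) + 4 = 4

Step 1. [(((x + 5) - 4)^2) + 4 = 4] 4 comes off first (subtract 4), so sub: ((x + 5) - 4)^2 = 0.
Step 2. [((x + 5) - 4)^2 = 0] LHS squared, RHS 0 ≥ 0: apply √ (±). So sqrt: (x + 5) - 4 = 0.
Step 3. [(x + 5) - 4 = 0] -4 is outermost — add 4 both sides, so sub: x + 5 = 4.
Step 4. [x + 5 = 4] the outer +5 inverts by subtracting 5 ⇒ sub: x = -1.

Answer: x ∈ {-1}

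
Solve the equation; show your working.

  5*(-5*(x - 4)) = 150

Step 1. [5*(-5*(x - 4)) = 150] 5 out front; divide by 5. So div: -5*(x - 4) = 30.
Step 2. [-5*(x - 4) = 30] LHS = -5·(…); ÷-5 both sides, so div: x - 4 = -6.
Step 3. [x - 4 = -6] -4 is outermost — add 4 both sides ⇒ sub: x = -2.

Answer: x ∈ {-2}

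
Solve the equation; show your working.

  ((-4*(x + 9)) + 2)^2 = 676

Step 1. [((-4*(x + 9)) + 2)^2 = 676] √ both sides: 676 ≥ 0 gives two branches. So sqrt: (-4*(x + 9)) + 2 = 26 or -26.
Step 2. [(-4*(x + 9)) + 2 = 26 or -26] +2 is outermost — subtract 2 both sides. So sub: -4*(x + 9) = 24 or -28.
Step 3. [-4*(x + 9) = 24 or -28] -4·(inner) — divide through by -4, so div: x + 9 = -6 or 7.
Step 4. [x + 9 = -6 or 7] peel the +9: subtract 9 from each side. So sub: x = -15 or -2.

Answer: x ∈ {-15, -2}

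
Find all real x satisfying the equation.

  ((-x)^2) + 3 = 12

Step 1. [((-x)^2) + 3 = 12] the outer +3 inverts by subtracting 3 ⇒ sub: (-x)^2 = 9.
Step 2. [(-x)^2 = 9] LHS squared, RHS 9 ≥ 0: apply √ (±). So sqrt: -x = 3 or -3.
Step 3. [-x = 3 or -3] flip signs both sides ⇒ neg: x = -3 or 3.

Answer: x ∈ {-3, 3}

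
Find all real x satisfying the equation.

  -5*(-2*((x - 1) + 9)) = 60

Step 1. [-5*(-2*((x - 1) + 9)) = 60] LHS = -5·(…); ÷-5 both sides ⇒ div: -2*((x - 1) + 9) = -12.
Step 2. [-2*((x - 1) + 9) = -12] divide by the outer -2, so div: (x - 1) + 9 = 6.
Step 3. [(x - 1) + 9 = 6] the outer +9 inverts by subtracting 9, so sub: x - 1 = -3.
Step 4. [x - 1 = -3] -1 is outermost — add 1 both sides ⇒ sub: x = -2.

Answer: x ∈ {-2}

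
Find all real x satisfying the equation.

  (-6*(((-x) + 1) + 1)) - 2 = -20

Step 1. [(-6*(((-x) + 1) + 1)) - 2 = -20] add 2: x sits inside (… - 2), so sub: -6*(((-x) + 1) + 1) = -18.
Step 2. [-6*(((-x) + 1) + 1) = -18] -6·(inner) — divide through by -6, so div: ((-x) + 1) + 1 = 3.
Step 3. [((-x) + 1) + 1 = 3] peel the +1: subtract 1 from each side ⇒ sub: (-x) + 1 = 2.
Step 4. [(-x) + 1 = 2] the outer +1 inverts by subtracting 1 ⇒ sub: -x = 1.
Step 5. [-x = 1] flip signs both sides. So neg: x = -1.

Answer: x ∈ {-1}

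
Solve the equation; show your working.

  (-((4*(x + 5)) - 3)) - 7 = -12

Step 1. [(-((4*(x + 5)) - 3)) - 7 = -12] add 7: x sits inside (… - 7), so sub: -((4*(x + 5)) - 3) = -5.
Step 2. [-((4*(x + 5)) - 3) = -5] flip signs both sides ⇒ neg: (4*(x + 5)) - 3 = 5.
Step 3. [(4*(x + 5)) - 3 = 5] 3 comes off first (add 3), so sub: 4*(x + 5) = 8.
Step 4. [4*(x + 5) = 8] 4 out front; divide by 4, so div: x + 5 = 2.
Step 5. [x + 5 = 2] subtract 5: x sits inside (… + 5), so sub: x = -3.

Answer: x ∈ {-3}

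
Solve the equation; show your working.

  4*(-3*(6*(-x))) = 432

Step 1. [4*(-3*(6*(-x))) = 432] leading coefficient 4: divide by 4, so div: -3*(6*(-x)) = 108.
Step 2. [-3*(6*(-x)) = 108] LHS = -3·(…); ÷-3 both sides, so div: 6*(-x) = -36.
Step 3. [6*(-x) = -36] 6 out front; divide by 6 ⇒ div: -x = -6.
Step 4. [-x = -6] LHS negated; negate both sides, so neg: x = 6.

Answer: x ∈ {6}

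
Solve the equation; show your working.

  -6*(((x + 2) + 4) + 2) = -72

Step 1. [-6*(((x + 2) + 4) + 2) = -72] leading coefficient -6: divide by -6, so div: ((x + 2) + 4) + 2 = 12.
Step 2. [((x + 2) + 4) + 2 = 12] the outer +2 inverts by subtracting 2. So sub: (x + 2) + 4 = 10.
Step 3. [(x + 2) + 4 = 10] subtract 4: x sits inside (… + 4) ⇒ sub: x + 2 = 6.
Step 4. [x + 2 = 6] 2 comes off first (subtract 2) ⇒ sub: x = 4.

Answer: x ∈ {4}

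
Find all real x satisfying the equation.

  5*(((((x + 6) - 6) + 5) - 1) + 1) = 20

Step 1. [5*(((((x + 6) - 6) + 5) - 1) + 1) = 20] 5·(inner) — divide through by 5. So div: ((((x + 6) - 6) + 5) - 1) + 1 = 4.
Step 2. [((((x + 6) - 6) + 5) - 1) + 1 = 4] subtract 1: x sits inside (… + 1), so sub: (((x + 6) - 6) + 5) - 1 = 3.
Step 3. [(((x + 6) - 6) + 5) - 1 = 3] the outer -1 inverts by adding 1, so sub: ((x + 6) - 6) + 5 = 4.
Step 4. [((x + 6) - 6) + 5 = 4] 5 comes off first (subtract 5) ⇒ sub: (x + 6) - 6 = -1.
Step 5. [(x + 6) - 6 = -1] the outer -6 inverts by adding 6 ⇒ sub: x + 6 = 5.
Step 6. [x + 6 = 5] the outer +6 inverts by subtracting 6. So sub: x = -1.

Answer: x ∈ {-1}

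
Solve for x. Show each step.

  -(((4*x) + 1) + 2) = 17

Step 1. [-(((4*x) + 1) + 2) = 17] LHS negated; negate both sides. So neg: ((4*x) + 1) + 2 = -17.
Step 2. [((4*x) + 1) + 2 = -17] the outer +2 inverts by subtracting 2, so sub: (4*x) + 1 = -19.
Step 3. [(4*x) + 1 = -19] peel the +1: subtract 1 from each side, so sub: 4*x = -20.
Step 4. [4*x = -20] divide by the outer 4 ⇒ div: x = -5.

Answer: x ∈ {-5}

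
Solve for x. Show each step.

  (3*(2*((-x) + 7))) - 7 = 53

Step 1. [(3*(2*((-x) + 7))) - 7 = 53] -7 is outermost — add 7 both sides, so sub: 3*(2*((-x) + 7)) = 60.
Step 2. [3*(2*((-x) + 7)) = 60] leading coefficient 3: divide by 3. So div: 2*((-x) + 7) = 20.
Step 3. [2*((-x) + 7) = 20] LHS = 2·(…); ÷2 both sides, so div: (-x) + 7 = 10.
Step 4. [(-x) + 7 = 10] subtract 7: x sits inside (… + 7) ⇒ sub: -x = 3.
Step 5. [-x = 3] flip signs both sides, so neg: x = -3.

Answer: x ∈ {-3}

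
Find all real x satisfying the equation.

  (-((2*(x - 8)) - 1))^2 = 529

Step 1. [(-((2*(x - 8)) - 1))^2 = 529] √ both sides: 529 ≥ 0 gives two branches ⇒ sqrt: -((2*(x - 8)) - 1) = 23 or -23.
Step 2. [-((2*(x - 8)) - 1) = 23 or -23] LHS negated; negate both sides. So neg: (2*(x - 8)) - 1 = -23 or 23.
Step 3. [(2*(x - 8)) - 1 = -23 or 23] 1 comes off first (add 1) ⇒ sub: 2*(x - 8) = -22 or 24.
Step 4. [2*(x - 8) = -22 or 24] 2 out front; divide by 2, so div: x - 8 = -11 or 12.
Step 5. [x - 8 = -11 or 12] peel the -8: add 8 from each side, so sub: x = -3 or 20.

Answer: x ∈ {-3, 20}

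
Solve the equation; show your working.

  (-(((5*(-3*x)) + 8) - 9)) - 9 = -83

Step 1. [(-(((5*(-3*x)) + 8) - 9)) - 9 = -83] the outer -9 inverts by adding 9 ⇒ sub: -(((5*(-3*x)) + 8) - 9) = -74.
Step 2. [-(((5*(-3*x)) + 8) - 9) = -74] flip signs both sides. So neg: ((5*(-3*x)) + 8) - 9 = 74.
Step 3. [((5*(-3*x)) + 8) - 9 = 74] -9 is outermost — add 9 both sides, so sub: (5*(-3*x)) + 8 = 83.
Step 4. [(5*(-3*x)) + 8 = 83] 8 comes off first (subtract 8) ⇒ sub: 5*(-3*x) = 75.
Step 5. [5*(-3*x) = 75] LHS = 5·(…); ÷5 both sides. So div: -3*x = 15.
Step 6. [-3*x = 15] divide by the outer -3, so div: x = -5.

Answer: x ∈ {-5}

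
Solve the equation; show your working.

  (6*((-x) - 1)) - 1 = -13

Step 1. [(6*((-x) - 1)) - 1 = -13] 1 comes off first (add 1) ⇒ sub: 6*((-x) - 1) = -12.
Step 2. [6*((-x) - 1) = -12] leading coefficient 6: divide by 6. So div: (-x) - 1 = -2.
Step 3. [(-x) - 1 = -2] 1 comes off first (add 1) ⇒ sub: -x = -1.
Step 4. [-x = -1] flip signs both sides ⇒ neg: x = 1.

Answer: x ∈ {1}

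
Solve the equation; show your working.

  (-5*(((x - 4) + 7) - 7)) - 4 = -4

Step 1. [(-5*(((x - 4) + 7) - 7)) - 4 = -4] the outer -4 inverts by adding 4. So sub: -5*(((x - 4) + 7) - 7) = 0.
Step 2. [-5*(((x - 4) + 7) - 7) = 0] divide by the outer -5, so div: ((x - 4) + 7) - 7 = 0.
Step 3. [((x - 4) + 7) - 7 = 0] 7 comes off first (add 7), so sub: (x - 4) + 7 = 7.
Step 4. [(x - 4) + 7 = 7] +7 is outermost — subtract 7 both sides. So sub: x - 4 = 0.
Step 5. [x - 4 = 0] add 4: x sits inside (… - 4), so sub: x = 4.

Answer: x ∈ {4}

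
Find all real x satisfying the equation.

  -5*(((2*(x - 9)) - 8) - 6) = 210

Step 1. [-5*(((2*(x - 9)) - 8) - 6) = 210] -5·(inner) — divide through by -5 ⇒ div: ((2*(x - 9)) - 8) - 6 = -42.
Step 2. [((2*(x - 9)) - 8) - 6 = -42] peel the -6: add 6 from each side ⇒ sub: (2*(x - 9)) - 8 = -36.
Step 3. [(2*(x - 9)) - 8 = -36] 2 | LHS and 2 | -36: pull 2 out, so factor: (x - 9) - 4 = -18.
Step 4. [(x - 9) - 4 = -18] peel the -4: add 4 from each side ⇒ sub: x - 9 = -14.
Step 5. [x - 9 = -14] the outer -9 inverts by adding 9 ⇒ sub: x = -5.

Answer: x ∈ {-5}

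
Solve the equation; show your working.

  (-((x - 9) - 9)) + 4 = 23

Step 1. [(-((x - 9) - 9)) + 4 = 23] the outer +4 inverts by subtracting 4, so sub: -((x - 9) - 9) = 19.
Step 2. [-((x - 9) - 9) = 19] LHS negated; negate both sides, so neg: (x - 9) - 9 = -19.
Step 3. [(x - 9) - 9 = -19] -9 is outermost — add 9 both sides, so sub: x - 9 = -10.
Step 4. [x - 9 = -10] peel the -9: add 9 from each side ⇒ sub: x = -1.

Answer: x ∈ {-1}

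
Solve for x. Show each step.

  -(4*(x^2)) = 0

Step 1. [-(4*(x^2)) = 0] LHS negated; negate both sides. So neg: 4*(x^2) = 0.
Step 2. [4*(x^2) = 0] divide by the outer 4. So div: x^2 = 0.
Step 3. [x^2 = 0] LHS squared, RHS 0 ≥ 0: apply √ (±). So sqrt: x = 0.

Answer: x ∈ {0}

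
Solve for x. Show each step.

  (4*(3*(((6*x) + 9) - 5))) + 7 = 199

Step 1. [(4*(3*(((6*x) + 9) - 5))) + 7 = 199] subtract 7: x sits inside (… + 7), so sub: 4*(3*(((6*x) + 9) - 5)) = 192.
Step 2. [4*(3*(((6*x) + 9) - 5)) = 192] divide by the outer 4. So div: 3*(((6*x) + 9) - 5) = 48.
Step 3. [3*(((6*x) + 9) - 5) = 48] 3·(inner) — divide through by 3, so div: ((6*x) + 9) - 5 = 16.
Step 4. [((6*x) + 9) - 5 = 16] 5 comes off first (add 5), so sub: (6*x) + 9 = 21.
Step 5. [(6*x) + 9 = 21] subtract 9: x sits inside (… + 9). So sub: 6*x = 12.
Step 6. [6*x = 12] leading coefficient 6: divide by 6, so div: x = 2.

Answer: x ∈ {2}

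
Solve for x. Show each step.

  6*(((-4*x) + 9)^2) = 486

Step 1. [6*(((-4*x) + 9)^2) = 486] leading coefficient 6: divide by 6, so div: ((-4*x) + 9)^2 = 81.
Step 2. [((-4*x) + 9)^2 = 81] √ both sides: 81 ≥ 0 gives two branches, so sqrt: (-4*x) + 9 = 9 or -9.
Step 3. [(-4*x) + 9 = 9 or -9] subtract 9: x sits inside (… + 9), so sub: -4*x = 0 or -18.
Step 4. [-4*x = 0 or -18] divide by the outer -4, so div: x = 0 or 9/2.

Answer: x ∈ {0, 9/2}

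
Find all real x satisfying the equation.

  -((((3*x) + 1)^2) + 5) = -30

Step 1. [-((((3*x) + 1)^2) + 5) = -30] flip signs both sides, so neg: (((3*x) + 1)^2) + 5 = 30.
Step 2. [(((3*x) + 1)^2) + 5 = 30] the outer +5 inverts by subtracting 5, so sub: ((3*x) + 1)^2 = 25.
Step 3. [((3*x) + 1)^2 = 25] 25 ≥ 0, LHS is (·)² — take ±√, so sqrt: (3*x) + 1 = 5 or -5.
Step 4. [(3*x) + 1 = 5 or -5] the outer +1 inverts by subtracting 1, so sub: 3*x = 4 or -6.
Step 5. [3*x = 4 or -6] 3 out front; divide by 3, so div: x = 4/3 or -2.

Answer: x ∈ {-2, 4/3}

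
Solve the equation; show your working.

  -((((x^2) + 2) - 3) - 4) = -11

Step 1. [-((((x^2) + 2) - 3) - 4) = -11] LHS negated; negate both sides. So neg: (((x^2) + 2) - 3) - 4 = 11.
Step 2. [(((x^2) + 2) - 3) - 4 = 11] the outer -4 inverts by adding 4. So sub: ((x^2) + 2) - 3 = 15.
Step 3. [((x^2) + 2) - 3 = 15] add 3: x sits inside (… - 3) ⇒ sub: (x^2) + 2 = 18.
Step 4. [(x^2) + 2 = 18] +2 is outermost — subtract 2 both sides. So sub: x^2 = 16.
Step 5. [x^2 = 16] √ both sides: 16 ≥ 0 gives two branches. So sqrt: x = 4 or -4.

Answer: x ∈ {-4, 4}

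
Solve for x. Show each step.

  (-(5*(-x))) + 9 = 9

Step 1. [(-(5*(-x))) + 9 = 9] subtract 9: x sits inside (… + 9) ⇒ sub: -(5*(-x)) = 0.
Step 2. [-(5*(-x)) = 0] LHS negated; negate both sides ⇒ neg: 5*(-x) = 0.
Step 3. [5*(-x) = 0] 5·(inner) — divide through by 5. So div: -x = 0.
Step 4. [-x = 0] leading − — multiply by −1. So neg: x = 0.

Answer: x ∈ {0}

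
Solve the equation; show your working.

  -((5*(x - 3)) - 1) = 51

Step 1. [-((5*(x - 3)) - 1) = 51] LHS negated; negate both sides ⇒ neg: (5*(x - 3)) - 1 = -51.
Step 2. [(5*(x - 3)) - 1 = -51] peel the -1: add 1 from each side, so sub: 5*(x - 3) = -50.
Step 3. [5*(x - 3) = -50] divide by the outer 5. So div: x - 3 = -10.
Step 4. [x - 3 = -10] 3 comes off first (add 3), so sub: x = -7.

Answer: x ∈ {-7}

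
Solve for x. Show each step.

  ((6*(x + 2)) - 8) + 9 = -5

Step 1. [((6*(x + 2)) - 8) + 9 = -5] peel the +9: subtract 9 from each side ⇒ sub: (6*(x + 2)) - 8 = -14.
Step 2. [(6*(x + 2)) - 8 = -14] -8 is outermost — add 8 both sides ⇒ sub: 6*(x + 2) = -6.
Step 3. [6*(x + 2) = -6] leading coefficient 6: divide by 6, so div: x + 2 = -1.
Step 4. [x + 2 = -1] +2 is outermost — subtract 2 both sides. So sub: x = -3.

Answer: x ∈ {-3}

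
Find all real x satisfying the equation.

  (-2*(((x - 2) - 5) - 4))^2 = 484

Step 1. [(-2*(((x - 2) - 5) - 4))^2 = 484] LHS squared, RHS 484 ≥ 0: apply √ (±), so sqrt: -2*(((x - 2) - 5) - 4) = 22 or -22.
Step 2. [-2*(((x - 2) - 5) - 4) = 22 or -22] leading coefficient -2: divide by -2. So div: ((x - 2) - 5) - 4 = -11 or 11.
Step 3. [((x - 2) - 5) - 4 = -11 or 11] -4 is outermost — add 4 both sides ⇒ sub: (x - 2) - 5 = -7 or 15.
Step 4. [(x - 2) - 5 = -7 or 15] -5 is outermost — add 5 both sides. So sub: x - 2 = -2 or 20.
Step 5. [x - 2 = -2 or 20] -2 is outermost — add 2 both sides, so sub: x = 0 or 22.

Answer: x ∈ {0, 22}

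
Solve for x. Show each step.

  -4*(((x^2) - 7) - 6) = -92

Step 1. [-4*(((x^2) - 7) - 6) = -92] -4 out front; divide by -4. So div: ((x^2) - 7) - 6 = 23.
Step 2. [((x^2) - 7) - 6 = 23] add 6: x sits inside (… - 6). So sub: (x^2) - 7 = 29.
Step 3. [(x^2) - 7 = 29] the outer -7 inverts by adding 7 ⇒ sub: x^2 = 36.
Step 4. [x^2 = 36] 36 ≥ 0, LHS is (·)² — take ±√, so sqrt: x = 6 or -6.

Answer: x ∈ {-6, 6}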